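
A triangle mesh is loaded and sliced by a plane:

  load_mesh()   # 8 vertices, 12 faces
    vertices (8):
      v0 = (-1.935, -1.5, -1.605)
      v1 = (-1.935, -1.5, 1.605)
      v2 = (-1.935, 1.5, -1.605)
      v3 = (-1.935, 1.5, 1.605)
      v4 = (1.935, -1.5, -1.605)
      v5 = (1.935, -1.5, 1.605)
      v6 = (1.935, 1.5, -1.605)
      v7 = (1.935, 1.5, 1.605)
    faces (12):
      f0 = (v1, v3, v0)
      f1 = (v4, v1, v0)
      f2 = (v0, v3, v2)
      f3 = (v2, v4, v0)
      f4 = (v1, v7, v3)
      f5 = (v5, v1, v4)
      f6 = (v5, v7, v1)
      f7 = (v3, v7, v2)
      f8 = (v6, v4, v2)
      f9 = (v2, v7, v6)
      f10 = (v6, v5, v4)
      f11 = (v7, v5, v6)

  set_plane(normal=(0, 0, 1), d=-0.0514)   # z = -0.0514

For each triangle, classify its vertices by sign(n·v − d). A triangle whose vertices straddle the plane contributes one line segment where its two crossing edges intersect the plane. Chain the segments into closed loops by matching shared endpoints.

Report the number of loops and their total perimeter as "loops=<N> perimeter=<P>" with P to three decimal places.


Straddling triangles (8 of 12):
  (v1,v3,v0) [++-] → (-1.935, -0.0480374, -0.0514)–(-1.935, -1.5, -0.0514)  len=1.4520
  (v4,v1,v0) [-+-] → (0.0619682, -1.5, -0.0514)–(-1.935, -1.5, -0.0514)  len=1.9970
  (v0,v3,v2) [-+-] → (-1.935, -0.0480374, -0.0514)–(-1.935, 1.5, -0.0514)  len=1.5480
  (v5,v1,v4) [++-] → (0.0619682, -1.5, -0.0514)–(1.935, -1.5, -0.0514)  len=1.8730
  (v3,v7,v2) [++-] → (-0.0619682, 1.5, -0.0514)–(-1.935, 1.5, -0.0514)  len=1.8730
  (v2,v7,v6) [-+-] → (-0.0619682, 1.5, -0.0514)–(1.935, 1.5, -0.0514)  len=1.9970
  (v6,v5,v4) [-+-] → (1.935, 0.0480374, -0.0514)–(1.935, -1.5, -0.0514)  len=1.5480
  (v7,v5,v6) [++-] → (1.935, 0.0480374, -0.0514)–(1.935, 1.5, -0.0514)  len=1.4520

Chained into 1 loop(s):
  loop 1: 8 segments, perimeter = 13.7400
Total perimeter = 13.740

loops=1 perimeter=13.740


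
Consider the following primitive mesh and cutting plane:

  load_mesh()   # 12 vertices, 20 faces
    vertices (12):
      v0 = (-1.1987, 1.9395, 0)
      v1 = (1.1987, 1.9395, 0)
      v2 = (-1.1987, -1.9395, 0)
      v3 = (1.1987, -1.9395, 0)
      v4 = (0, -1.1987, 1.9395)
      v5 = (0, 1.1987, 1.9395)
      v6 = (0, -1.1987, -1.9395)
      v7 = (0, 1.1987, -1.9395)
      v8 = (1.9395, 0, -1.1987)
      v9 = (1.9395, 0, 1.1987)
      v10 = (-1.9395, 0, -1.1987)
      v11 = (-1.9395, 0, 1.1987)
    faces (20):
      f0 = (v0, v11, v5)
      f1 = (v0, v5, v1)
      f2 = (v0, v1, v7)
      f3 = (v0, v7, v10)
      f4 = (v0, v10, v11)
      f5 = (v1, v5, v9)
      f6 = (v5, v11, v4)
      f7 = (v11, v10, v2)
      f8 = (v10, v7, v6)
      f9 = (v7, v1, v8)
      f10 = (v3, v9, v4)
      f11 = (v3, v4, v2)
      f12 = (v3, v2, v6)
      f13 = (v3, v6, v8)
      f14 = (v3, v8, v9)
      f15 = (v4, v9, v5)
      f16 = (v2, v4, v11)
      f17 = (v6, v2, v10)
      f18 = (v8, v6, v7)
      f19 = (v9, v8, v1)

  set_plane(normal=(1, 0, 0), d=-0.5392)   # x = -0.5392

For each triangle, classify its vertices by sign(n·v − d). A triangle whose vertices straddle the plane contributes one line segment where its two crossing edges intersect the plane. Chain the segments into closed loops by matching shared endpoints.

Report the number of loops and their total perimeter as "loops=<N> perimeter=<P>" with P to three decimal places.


loops=1 perimeter=11.801

Straddling triangles (10 of 20):
  (v0,v11,v5) [--+] → (-0.5392, 0.86545, 1.73355)–(-0.5392, 1.53193, 1.06707)  len=0.9425
  (v0,v5,v1) [-++] → (-0.5392, 1.53193, 1.06707)–(-0.5392, 1.9395, 0)  len=1.1423
  (v0,v1,v7) [-++] → (-0.5392, 1.9395, 0)–(-0.5392, 1.53193, -1.06707)  len=1.1423
  (v0,v7,v10) [-+-] → (-0.5392, 1.53193, -1.06707)–(-0.5392, 0.86545, -1.73355)  len=0.9425
  (v5,v11,v4) [+-+] → (-0.5392, 0.86545, 1.73355)–(-0.5392, -0.86545, 1.73355)  len=1.7309
  (v10,v7,v6) [-++] → (-0.5392, 0.86545, -1.73355)–(-0.5392, -0.86545, -1.73355)  len=1.7309
  (v3,v4,v2) [++-] → (-0.5392, -1.53193, 1.06707)–(-0.5392, -1.9395, 0)  len=1.1423
  (v3,v2,v6) [+-+] → (-0.5392, -1.9395, 0)–(-0.5392, -1.53193, -1.06707)  len=1.1423
  (v2,v4,v11) [-+-] → (-0.5392, -1.53193, 1.06707)–(-0.5392, -0.86545, 1.73355)  len=0.9425
  (v6,v2,v10) [+--] → (-0.5392, -1.53193, -1.06707)–(-0.5392, -0.86545, -1.73355)  len=0.9425

Chained into 1 loop(s):
  loop 1: 10 segments, perimeter = 11.8010
Total perimeter = 11.801


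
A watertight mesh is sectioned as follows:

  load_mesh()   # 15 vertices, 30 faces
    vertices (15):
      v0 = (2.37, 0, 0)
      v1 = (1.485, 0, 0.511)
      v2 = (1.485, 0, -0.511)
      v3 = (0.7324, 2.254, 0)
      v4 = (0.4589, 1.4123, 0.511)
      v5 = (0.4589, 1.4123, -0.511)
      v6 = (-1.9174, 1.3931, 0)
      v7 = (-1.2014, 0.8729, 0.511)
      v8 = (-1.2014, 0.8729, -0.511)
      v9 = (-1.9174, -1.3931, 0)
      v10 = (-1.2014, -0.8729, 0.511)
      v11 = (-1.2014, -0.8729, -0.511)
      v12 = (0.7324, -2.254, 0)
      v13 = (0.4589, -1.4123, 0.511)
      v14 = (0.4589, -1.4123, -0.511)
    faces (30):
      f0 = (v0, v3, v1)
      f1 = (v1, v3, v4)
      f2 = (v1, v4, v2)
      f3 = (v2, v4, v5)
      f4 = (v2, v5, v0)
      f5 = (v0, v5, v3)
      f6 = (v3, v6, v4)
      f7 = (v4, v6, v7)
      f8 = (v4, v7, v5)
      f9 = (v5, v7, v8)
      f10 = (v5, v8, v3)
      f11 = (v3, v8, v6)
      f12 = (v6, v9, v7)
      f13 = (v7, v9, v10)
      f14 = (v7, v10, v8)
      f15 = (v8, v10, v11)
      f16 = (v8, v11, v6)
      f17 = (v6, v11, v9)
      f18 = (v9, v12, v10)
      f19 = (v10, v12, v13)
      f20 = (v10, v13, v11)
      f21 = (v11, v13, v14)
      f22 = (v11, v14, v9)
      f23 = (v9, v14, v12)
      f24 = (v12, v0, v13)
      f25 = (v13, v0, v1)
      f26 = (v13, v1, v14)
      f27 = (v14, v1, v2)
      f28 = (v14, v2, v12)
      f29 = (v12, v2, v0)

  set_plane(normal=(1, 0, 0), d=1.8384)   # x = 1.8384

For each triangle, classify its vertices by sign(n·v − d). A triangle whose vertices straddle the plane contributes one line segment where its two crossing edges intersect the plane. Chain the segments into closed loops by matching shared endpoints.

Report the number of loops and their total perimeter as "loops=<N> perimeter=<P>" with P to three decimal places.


Straddling triangles (6 of 30):
  (v0,v3,v1) [+--] → (1.8384, 0.731697, 0)–(1.8384, 0, 0.306946)  len=0.7935
  (v2,v5,v0) [--+] → (1.8384, 0.392852, -0.142142)–(1.8384, 0, -0.306946)  len=0.4260
  (v0,v5,v3) [+--] → (1.8384, 0.392852, -0.142142)–(1.8384, 0.731697, 0)  len=0.3675
  (v12,v0,v13) [-+-] → (1.8384, -0.731697, 0)–(1.8384, -0.392852, 0.142142)  len=0.3675
  (v13,v0,v1) [-+-] → (1.8384, -0.392852, 0.142142)–(1.8384, 0, 0.306946)  len=0.4260
  (v12,v2,v0) [--+] → (1.8384, 0, -0.306946)–(1.8384, -0.731697, 0)  len=0.7935

Chained into 1 loop(s):
  loop 1: 6 segments, perimeter = 3.1739
Total perimeter = 3.174

loops=1 perimeter=3.174


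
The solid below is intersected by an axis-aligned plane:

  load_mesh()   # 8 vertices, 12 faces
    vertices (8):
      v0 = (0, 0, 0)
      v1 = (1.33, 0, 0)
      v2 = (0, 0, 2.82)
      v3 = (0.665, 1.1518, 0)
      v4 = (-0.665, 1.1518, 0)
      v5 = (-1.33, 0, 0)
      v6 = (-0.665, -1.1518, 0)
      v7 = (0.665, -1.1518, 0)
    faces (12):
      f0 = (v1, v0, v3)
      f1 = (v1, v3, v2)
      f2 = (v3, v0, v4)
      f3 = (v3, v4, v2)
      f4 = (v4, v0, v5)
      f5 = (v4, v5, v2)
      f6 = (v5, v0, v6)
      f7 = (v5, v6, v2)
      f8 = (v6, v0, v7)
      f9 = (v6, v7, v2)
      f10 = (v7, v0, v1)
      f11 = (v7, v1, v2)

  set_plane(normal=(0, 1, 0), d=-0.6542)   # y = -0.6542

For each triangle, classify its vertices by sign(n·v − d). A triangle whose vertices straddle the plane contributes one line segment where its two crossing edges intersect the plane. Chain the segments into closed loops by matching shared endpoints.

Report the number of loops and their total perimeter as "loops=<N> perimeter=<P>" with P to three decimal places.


loops=1 perimeter=5.354

Straddling triangles (6 of 12):
  (v5,v0,v6) [++-] → (-0.377707, -0.6542, 0)–(-0.952293, -0.6542, 0)  len=0.5746
  (v5,v6,v2) [+-+] → (-0.952293, -0.6542, 0)–(-0.377707, -0.6542, 1.21829)  len=1.3470
  (v6,v0,v7) [-+-] → (-0.377707, -0.6542, 0)–(0.377707, -0.6542, 0)  len=0.7554
  (v6,v7,v2) [--+] → (0.377707, -0.6542, 1.21829)–(-0.377707, -0.6542, 1.21829)  len=0.7554
  (v7,v0,v1) [-++] → (0.377707, -0.6542, 0)–(0.952293, -0.6542, 0)  len=0.5746
  (v7,v1,v2) [-++] → (0.952293, -0.6542, 0)–(0.377707, -0.6542, 1.21829)  len=1.3470

Chained into 1 loop(s):
  loop 1: 6 segments, perimeter = 5.3540
Total perimeter = 5.354


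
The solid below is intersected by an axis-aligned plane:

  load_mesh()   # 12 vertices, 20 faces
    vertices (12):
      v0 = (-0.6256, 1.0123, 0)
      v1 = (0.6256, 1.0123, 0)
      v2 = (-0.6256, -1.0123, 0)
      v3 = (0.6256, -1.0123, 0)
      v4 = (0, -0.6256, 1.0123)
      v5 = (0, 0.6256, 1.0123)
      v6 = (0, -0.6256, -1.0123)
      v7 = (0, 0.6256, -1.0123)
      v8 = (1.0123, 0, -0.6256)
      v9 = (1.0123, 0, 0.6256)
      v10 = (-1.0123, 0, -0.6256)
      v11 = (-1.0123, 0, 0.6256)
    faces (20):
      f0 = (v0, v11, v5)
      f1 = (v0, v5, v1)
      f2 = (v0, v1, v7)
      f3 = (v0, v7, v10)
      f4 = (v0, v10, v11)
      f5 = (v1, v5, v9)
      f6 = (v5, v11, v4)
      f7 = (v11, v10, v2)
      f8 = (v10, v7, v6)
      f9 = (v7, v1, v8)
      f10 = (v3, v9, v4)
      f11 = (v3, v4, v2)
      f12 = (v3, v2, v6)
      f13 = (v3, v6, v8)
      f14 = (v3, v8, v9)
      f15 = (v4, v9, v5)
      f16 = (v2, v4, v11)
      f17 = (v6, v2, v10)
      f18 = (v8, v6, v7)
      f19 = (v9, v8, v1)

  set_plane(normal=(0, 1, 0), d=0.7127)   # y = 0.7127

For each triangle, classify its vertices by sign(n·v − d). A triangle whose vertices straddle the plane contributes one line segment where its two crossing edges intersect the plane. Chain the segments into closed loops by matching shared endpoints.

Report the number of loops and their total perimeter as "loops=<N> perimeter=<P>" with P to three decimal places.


loops=1 perimeter=4.693

Straddling triangles (8 of 20):
  (v0,v11,v5) [+--] → (-0.740048, 0.7127, 0.185152)–(-0.14091, 0.7127, 0.78429)  len=0.8473
  (v0,v5,v1) [+-+] → (-0.14091, 0.7127, 0.78429)–(0.14091, 0.7127, 0.78429)  len=0.2818
  (v0,v1,v7) [++-] → (0.14091, 0.7127, -0.78429)–(-0.14091, 0.7127, -0.78429)  len=0.2818
  (v0,v7,v10) [+--] → (-0.14091, 0.7127, -0.78429)–(-0.740048, 0.7127, -0.185152)  len=0.8473
  (v0,v10,v11) [+--] → (-0.740048, 0.7127, -0.185152)–(-0.740048, 0.7127, 0.185152)  len=0.3703
  (v1,v5,v9) [+--] → (0.14091, 0.7127, 0.78429)–(0.740048, 0.7127, 0.185152)  len=0.8473
  (v7,v1,v8) [-+-] → (0.14091, 0.7127, -0.78429)–(0.740048, 0.7127, -0.185152)  len=0.8473
  (v9,v8,v1) [--+] → (0.740048, 0.7127, -0.185152)–(0.740048, 0.7127, 0.185152)  len=0.3703

Chained into 1 loop(s):
  loop 1: 8 segments, perimeter = 4.6935
Total perimeter = 4.693


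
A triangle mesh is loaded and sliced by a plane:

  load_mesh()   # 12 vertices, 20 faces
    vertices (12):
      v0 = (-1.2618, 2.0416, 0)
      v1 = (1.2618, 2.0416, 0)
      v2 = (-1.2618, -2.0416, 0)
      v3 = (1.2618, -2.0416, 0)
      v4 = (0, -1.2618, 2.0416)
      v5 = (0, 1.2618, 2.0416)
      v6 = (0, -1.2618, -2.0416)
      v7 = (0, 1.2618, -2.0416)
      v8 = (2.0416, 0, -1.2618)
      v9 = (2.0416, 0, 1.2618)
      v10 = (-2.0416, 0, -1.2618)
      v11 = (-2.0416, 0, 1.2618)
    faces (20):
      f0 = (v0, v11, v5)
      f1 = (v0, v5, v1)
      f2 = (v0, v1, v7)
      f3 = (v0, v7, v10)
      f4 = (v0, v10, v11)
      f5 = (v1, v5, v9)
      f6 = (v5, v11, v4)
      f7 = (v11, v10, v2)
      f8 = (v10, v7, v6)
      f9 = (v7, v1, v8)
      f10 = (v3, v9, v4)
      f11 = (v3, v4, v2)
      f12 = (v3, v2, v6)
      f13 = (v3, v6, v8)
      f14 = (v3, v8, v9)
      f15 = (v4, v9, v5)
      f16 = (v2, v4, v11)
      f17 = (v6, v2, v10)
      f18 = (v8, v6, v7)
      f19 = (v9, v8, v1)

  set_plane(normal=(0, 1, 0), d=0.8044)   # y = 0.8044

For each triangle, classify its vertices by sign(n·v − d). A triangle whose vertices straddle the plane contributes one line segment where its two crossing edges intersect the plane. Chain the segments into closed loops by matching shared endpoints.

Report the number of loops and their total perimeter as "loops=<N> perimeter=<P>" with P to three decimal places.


loops=1 perimeter=11.852

Straddling triangles (10 of 20):
  (v0,v11,v5) [+-+] → (-1.73436, 0.8044, 0.764645)–(-0.740076, 0.8044, 1.75892)  len=1.4061
  (v0,v7,v10) [++-] → (-0.740076, 0.8044, -1.75892)–(-1.73436, 0.8044, -0.764645)  len=1.4061
  (v0,v10,v11) [+--] → (-1.73436, 0.8044, -0.764645)–(-1.73436, 0.8044, 0.764645)  len=1.5293
  (v1,v5,v9) [++-] → (0.740076, 0.8044, 1.75892)–(1.73436, 0.8044, 0.764645)  len=1.4061
  (v5,v11,v4) [+--] → (-0.740076, 0.8044, 1.75892)–(0, 0.8044, 2.0416)  len=0.7922
  (v10,v7,v6) [-+-] → (-0.740076, 0.8044, -1.75892)–(0, 0.8044, -2.0416)  len=0.7922
  (v7,v1,v8) [++-] → (1.73436, 0.8044, -0.764645)–(0.740076, 0.8044, -1.75892)  len=1.4061
  (v4,v9,v5) [--+] → (0.740076, 0.8044, 1.75892)–(0, 0.8044, 2.0416)  len=0.7922
  (v8,v6,v7) [--+] → (0, 0.8044, -2.0416)–(0.740076, 0.8044, -1.75892)  len=0.7922
  (v9,v8,v1) [--+] → (1.73436, 0.8044, -0.764645)–(1.73436, 0.8044, 0.764645)  len=1.5293

Chained into 1 loop(s):
  loop 1: 10 segments, perimeter = 11.8520
Total perimeter = 11.852


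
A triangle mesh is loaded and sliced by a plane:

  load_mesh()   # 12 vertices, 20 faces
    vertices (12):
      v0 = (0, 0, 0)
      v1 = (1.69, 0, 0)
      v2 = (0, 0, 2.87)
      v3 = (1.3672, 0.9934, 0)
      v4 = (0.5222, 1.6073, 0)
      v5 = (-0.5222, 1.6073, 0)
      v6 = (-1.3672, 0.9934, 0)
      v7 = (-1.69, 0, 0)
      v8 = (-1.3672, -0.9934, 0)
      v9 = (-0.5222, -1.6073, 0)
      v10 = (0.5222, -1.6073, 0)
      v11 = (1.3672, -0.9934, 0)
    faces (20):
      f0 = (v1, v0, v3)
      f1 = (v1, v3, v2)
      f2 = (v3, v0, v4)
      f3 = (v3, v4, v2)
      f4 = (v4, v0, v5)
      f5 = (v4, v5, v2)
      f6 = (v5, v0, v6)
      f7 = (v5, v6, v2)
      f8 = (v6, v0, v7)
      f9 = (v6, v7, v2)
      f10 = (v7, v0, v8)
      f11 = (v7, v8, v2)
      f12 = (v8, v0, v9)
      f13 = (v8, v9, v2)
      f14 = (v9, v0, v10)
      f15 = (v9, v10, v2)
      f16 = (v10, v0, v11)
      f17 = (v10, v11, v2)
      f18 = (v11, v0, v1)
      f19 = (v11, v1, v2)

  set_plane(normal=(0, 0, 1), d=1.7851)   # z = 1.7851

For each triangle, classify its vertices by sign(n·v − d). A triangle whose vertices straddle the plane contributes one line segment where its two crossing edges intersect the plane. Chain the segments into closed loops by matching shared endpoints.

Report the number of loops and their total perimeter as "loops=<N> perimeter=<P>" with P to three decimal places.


Straddling triangles (10 of 20):
  (v1,v3,v2) [--+] → (0.516821, 0.375519, 1.7851)–(0.638844, 0, 1.7851)  len=0.3948
  (v3,v4,v2) [--+] → (0.197399, 0.607582, 1.7851)–(0.516821, 0.375519, 1.7851)  len=0.3948
  (v4,v5,v2) [--+] → (-0.197399, 0.607582, 1.7851)–(0.197399, 0.607582, 1.7851)  len=0.3948
  (v5,v6,v2) [--+] → (-0.516821, 0.375519, 1.7851)–(-0.197399, 0.607582, 1.7851)  len=0.3948
  (v6,v7,v2) [--+] → (-0.638844, 0, 1.7851)–(-0.516821, 0.375519, 1.7851)  len=0.3948
  (v7,v8,v2) [--+] → (-0.516821, -0.375519, 1.7851)–(-0.638844, 0, 1.7851)  len=0.3948
  (v8,v9,v2) [--+] → (-0.197399, -0.607582, 1.7851)–(-0.516821, -0.375519, 1.7851)  len=0.3948
  (v9,v10,v2) [--+] → (0.197399, -0.607582, 1.7851)–(-0.197399, -0.607582, 1.7851)  len=0.3948
  (v10,v11,v2) [--+] → (0.516821, -0.375519, 1.7851)–(0.197399, -0.607582, 1.7851)  len=0.3948
  (v11,v1,v2) [--+] → (0.638844, 0, 1.7851)–(0.516821, -0.375519, 1.7851)  len=0.3948

Chained into 1 loop(s):
  loop 1: 10 segments, perimeter = 3.9483
Total perimeter = 3.948

loops=1 perimeter=3.948


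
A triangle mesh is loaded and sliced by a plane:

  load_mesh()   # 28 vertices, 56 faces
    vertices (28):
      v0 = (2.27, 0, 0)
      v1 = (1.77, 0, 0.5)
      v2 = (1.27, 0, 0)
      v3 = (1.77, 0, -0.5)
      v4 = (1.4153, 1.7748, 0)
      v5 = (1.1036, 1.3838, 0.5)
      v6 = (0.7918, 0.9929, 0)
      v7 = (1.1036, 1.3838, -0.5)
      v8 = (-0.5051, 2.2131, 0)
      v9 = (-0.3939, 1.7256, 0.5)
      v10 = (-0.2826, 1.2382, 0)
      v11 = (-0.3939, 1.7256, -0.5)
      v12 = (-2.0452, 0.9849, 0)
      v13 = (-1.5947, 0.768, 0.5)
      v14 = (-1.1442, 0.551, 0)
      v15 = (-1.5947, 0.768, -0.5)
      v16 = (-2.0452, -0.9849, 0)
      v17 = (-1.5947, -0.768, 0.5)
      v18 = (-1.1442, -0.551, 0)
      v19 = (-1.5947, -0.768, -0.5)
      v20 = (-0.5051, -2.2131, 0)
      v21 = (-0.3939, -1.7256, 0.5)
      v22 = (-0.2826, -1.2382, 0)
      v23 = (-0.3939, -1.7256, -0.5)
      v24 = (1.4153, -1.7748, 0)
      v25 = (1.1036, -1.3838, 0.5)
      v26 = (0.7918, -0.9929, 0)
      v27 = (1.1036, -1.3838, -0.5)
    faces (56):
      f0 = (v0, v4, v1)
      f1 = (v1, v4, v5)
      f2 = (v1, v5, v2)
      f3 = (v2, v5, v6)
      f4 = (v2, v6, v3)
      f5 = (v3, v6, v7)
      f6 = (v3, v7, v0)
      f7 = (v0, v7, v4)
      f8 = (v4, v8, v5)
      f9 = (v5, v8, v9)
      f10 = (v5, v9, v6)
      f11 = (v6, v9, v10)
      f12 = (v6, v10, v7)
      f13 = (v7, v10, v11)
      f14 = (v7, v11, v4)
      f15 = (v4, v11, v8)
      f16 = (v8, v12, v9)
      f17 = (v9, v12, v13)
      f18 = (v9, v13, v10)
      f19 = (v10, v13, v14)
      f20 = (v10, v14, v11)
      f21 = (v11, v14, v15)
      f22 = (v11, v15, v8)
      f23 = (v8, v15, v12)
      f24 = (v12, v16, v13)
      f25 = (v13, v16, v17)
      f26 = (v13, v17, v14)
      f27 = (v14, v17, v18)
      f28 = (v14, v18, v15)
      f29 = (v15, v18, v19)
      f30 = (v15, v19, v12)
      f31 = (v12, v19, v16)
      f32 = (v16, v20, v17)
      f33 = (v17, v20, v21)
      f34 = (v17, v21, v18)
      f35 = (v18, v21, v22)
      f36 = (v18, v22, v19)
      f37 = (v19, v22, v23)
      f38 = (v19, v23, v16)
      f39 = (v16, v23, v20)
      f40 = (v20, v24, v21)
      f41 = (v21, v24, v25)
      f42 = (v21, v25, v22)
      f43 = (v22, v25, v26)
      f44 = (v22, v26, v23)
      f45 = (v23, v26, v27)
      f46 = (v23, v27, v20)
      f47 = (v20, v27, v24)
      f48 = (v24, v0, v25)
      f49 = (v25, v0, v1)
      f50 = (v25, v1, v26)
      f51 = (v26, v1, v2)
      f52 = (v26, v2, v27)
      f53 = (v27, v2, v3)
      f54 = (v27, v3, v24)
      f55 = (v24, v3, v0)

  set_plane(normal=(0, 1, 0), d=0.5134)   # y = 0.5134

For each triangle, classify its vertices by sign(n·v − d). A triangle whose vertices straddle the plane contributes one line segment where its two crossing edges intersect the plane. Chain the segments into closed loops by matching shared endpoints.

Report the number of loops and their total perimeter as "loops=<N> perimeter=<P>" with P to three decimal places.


loops=2 perimeter=5.521

Straddling triangles (16 of 56):
  (v0,v4,v1) [-+-] → (2.02276, 0.5134, 0)–(1.6674, 0.5134, 0.355364)  len=0.5026
  (v1,v4,v5) [-++] → (1.6674, 0.5134, 0.355364)–(1.52276, 0.5134, 0.5)  len=0.2045
  (v1,v5,v2) [-+-] → (1.52276, 0.5134, 0.5)–(1.20826, 0.5134, 0.185504)  len=0.4448
  (v2,v5,v6) [-++] → (1.20826, 0.5134, 0.185504)–(1.02274, 0.5134, 0)  len=0.2624
  (v2,v6,v3) [-+-] → (1.02274, 0.5134, 0)–(1.2642, 0.5134, -0.241464)  len=0.3415
  (v3,v6,v7) [-++] → (1.2642, 0.5134, -0.241464)–(1.52276, 0.5134, -0.5)  len=0.3656
  (v3,v7,v0) [-+-] → (1.52276, 0.5134, -0.5)–(1.83726, 0.5134, -0.185504)  len=0.4448
  (v0,v7,v4) [-++] → (1.83726, 0.5134, -0.185504)–(2.02276, 0.5134, 0)  len=0.2623
  (v12,v16,v13) [+-+] → (-2.0452, 0.5134, 0)–(-1.66013, 0.5134, 0.427377)  len=0.5753
  (v13,v16,v17) [+--] → (-1.66013, 0.5134, 0.427377)–(-1.5947, 0.5134, 0.5)  len=0.0978
  (v13,v17,v14) [+-+] → (-1.5947, 0.5134, 0.5)–(-1.15704, 0.5134, 0.0142532)  len=0.6538
  (v14,v17,v18) [+--] → (-1.15704, 0.5134, 0.0142532)–(-1.1442, 0.5134, 0)  len=0.0192
  (v14,v18,v15) [+-+] → (-1.1442, 0.5134, 0)–(-1.50774, 0.5134, -0.403487)  len=0.5431
  (v15,v18,v19) [+--] → (-1.50774, 0.5134, -0.403487)–(-1.5947, 0.5134, -0.5)  len=0.1299
  (v15,v19,v12) [+-+] → (-1.5947, 0.5134, -0.5)–(-1.92402, 0.5134, -0.134491)  len=0.4920
  (v12,v19,v16) [+--] → (-1.92402, 0.5134, -0.134491)–(-2.0452, 0.5134, 0)  len=0.1810

Chained into 2 loop(s):
  loop 1: 8 segments, perimeter = 2.8285
  loop 2: 8 segments, perimeter = 2.6921
Total perimeter = 5.521


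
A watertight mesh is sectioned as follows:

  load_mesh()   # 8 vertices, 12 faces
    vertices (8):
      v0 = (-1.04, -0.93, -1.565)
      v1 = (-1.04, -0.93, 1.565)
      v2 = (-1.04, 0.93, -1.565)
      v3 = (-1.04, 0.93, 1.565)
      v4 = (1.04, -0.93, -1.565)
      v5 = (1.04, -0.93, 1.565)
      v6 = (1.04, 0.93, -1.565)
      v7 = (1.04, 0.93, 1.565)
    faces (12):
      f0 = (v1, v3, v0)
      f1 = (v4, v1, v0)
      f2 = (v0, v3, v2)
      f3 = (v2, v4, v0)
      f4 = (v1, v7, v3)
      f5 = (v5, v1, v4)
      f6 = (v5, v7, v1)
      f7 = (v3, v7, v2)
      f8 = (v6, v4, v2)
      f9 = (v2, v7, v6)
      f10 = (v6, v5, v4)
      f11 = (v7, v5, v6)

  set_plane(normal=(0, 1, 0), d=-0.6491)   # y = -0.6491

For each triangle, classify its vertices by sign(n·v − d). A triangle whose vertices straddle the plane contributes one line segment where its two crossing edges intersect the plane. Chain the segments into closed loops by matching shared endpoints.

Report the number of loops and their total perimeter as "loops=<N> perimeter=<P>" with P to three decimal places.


loops=1 perimeter=10.420

Straddling triangles (8 of 12):
  (v1,v3,v0) [-+-] → (-1.04, -0.6491, 1.565)–(-1.04, -0.6491, -1.0923)  len=2.6573
  (v0,v3,v2) [-++] → (-1.04, -0.6491, -1.0923)–(-1.04, -0.6491, -1.565)  len=0.4727
  (v2,v4,v0) [+--] → (0.725875, -0.6491, -1.565)–(-1.04, -0.6491, -1.565)  len=1.7659
  (v1,v7,v3) [-++] → (-0.725875, -0.6491, 1.565)–(-1.04, -0.6491, 1.565)  len=0.3141
  (v5,v7,v1) [-+-] → (1.04, -0.6491, 1.565)–(-0.725875, -0.6491, 1.565)  len=1.7659
  (v6,v4,v2) [+-+] → (1.04, -0.6491, -1.565)–(0.725875, -0.6491, -1.565)  len=0.3141
  (v6,v5,v4) [+--] → (1.04, -0.6491, 1.0923)–(1.04, -0.6491, -1.565)  len=2.6573
  (v7,v5,v6) [+-+] → (1.04, -0.6491, 1.565)–(1.04, -0.6491, 1.0923)  len=0.4727

Chained into 1 loop(s):
  loop 1: 8 segments, perimeter = 10.4200
Total perimeter = 10.420


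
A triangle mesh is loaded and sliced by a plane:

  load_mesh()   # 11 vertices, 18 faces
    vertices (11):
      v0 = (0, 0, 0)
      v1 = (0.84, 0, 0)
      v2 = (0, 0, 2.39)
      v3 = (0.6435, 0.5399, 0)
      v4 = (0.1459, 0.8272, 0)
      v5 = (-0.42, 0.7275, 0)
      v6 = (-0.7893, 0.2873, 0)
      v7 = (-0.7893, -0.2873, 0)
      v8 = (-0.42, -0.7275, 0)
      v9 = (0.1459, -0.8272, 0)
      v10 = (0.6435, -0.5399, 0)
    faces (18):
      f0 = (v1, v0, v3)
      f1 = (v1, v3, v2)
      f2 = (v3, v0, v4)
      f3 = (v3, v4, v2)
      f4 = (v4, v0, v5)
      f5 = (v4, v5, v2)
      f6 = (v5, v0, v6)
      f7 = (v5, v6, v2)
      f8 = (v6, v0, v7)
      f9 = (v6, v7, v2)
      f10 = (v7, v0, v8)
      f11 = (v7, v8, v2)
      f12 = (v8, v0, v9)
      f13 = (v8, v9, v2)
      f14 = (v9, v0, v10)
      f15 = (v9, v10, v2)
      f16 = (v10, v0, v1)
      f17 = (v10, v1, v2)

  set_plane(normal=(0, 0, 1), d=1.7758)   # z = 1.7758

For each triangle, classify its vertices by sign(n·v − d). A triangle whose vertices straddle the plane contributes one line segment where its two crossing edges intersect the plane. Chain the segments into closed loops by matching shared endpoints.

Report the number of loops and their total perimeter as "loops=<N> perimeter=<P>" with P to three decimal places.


Straddling triangles (9 of 18):
  (v1,v3,v2) [--+] → (0.165371, 0.138748, 1.7758)–(0.215869, 0, 1.7758)  len=0.1477
  (v3,v4,v2) [--+] → (0.0374945, 0.21258, 1.7758)–(0.165371, 0.138748, 1.7758)  len=0.1477
  (v4,v5,v2) [--+] → (-0.107935, 0.186958, 1.7758)–(0.0374945, 0.21258, 1.7758)  len=0.1477
  (v5,v6,v2) [--+] → (-0.20284, 0.0738325, 1.7758)–(-0.107935, 0.186958, 1.7758)  len=0.1477
  (v6,v7,v2) [--+] → (-0.20284, -0.0738325, 1.7758)–(-0.20284, 0.0738325, 1.7758)  len=0.1477
  (v7,v8,v2) [--+] → (-0.107935, -0.186958, 1.7758)–(-0.20284, -0.0738325, 1.7758)  len=0.1477
  (v8,v9,v2) [--+] → (0.0374945, -0.21258, 1.7758)–(-0.107935, -0.186958, 1.7758)  len=0.1477
  (v9,v10,v2) [--+] → (0.165371, -0.138748, 1.7758)–(0.0374945, -0.21258, 1.7758)  len=0.1477
  (v10,v1,v2) [--+] → (0.215869, 0, 1.7758)–(0.165371, -0.138748, 1.7758)  len=0.1477

Chained into 1 loop(s):
  loop 1: 9 segments, perimeter = 1.3290
Total perimeter = 1.329

loops=1 perimeter=1.329


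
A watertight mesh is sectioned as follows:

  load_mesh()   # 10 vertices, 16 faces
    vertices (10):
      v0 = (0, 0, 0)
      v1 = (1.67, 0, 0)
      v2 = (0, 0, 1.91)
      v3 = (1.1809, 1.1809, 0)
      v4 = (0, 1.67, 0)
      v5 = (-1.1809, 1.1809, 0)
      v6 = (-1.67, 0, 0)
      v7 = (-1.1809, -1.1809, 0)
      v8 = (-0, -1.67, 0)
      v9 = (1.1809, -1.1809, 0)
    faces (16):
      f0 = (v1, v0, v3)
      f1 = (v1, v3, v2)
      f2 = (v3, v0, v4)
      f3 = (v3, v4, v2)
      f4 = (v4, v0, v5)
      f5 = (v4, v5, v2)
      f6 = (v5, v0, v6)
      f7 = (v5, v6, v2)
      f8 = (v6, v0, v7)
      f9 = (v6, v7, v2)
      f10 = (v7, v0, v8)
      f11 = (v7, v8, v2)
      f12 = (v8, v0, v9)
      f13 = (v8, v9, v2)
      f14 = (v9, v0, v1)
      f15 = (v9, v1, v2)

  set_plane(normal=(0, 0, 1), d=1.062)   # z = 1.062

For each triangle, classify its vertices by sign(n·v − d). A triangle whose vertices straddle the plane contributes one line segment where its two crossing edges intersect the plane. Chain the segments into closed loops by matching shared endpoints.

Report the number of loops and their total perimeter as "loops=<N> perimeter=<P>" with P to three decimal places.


loops=1 perimeter=4.540

Straddling triangles (8 of 16):
  (v1,v3,v2) [--+] → (0.524295, 0.524295, 1.062)–(0.741445, 0, 1.062)  len=0.5675
  (v3,v4,v2) [--+] → (0, 0.741445, 1.062)–(0.524295, 0.524295, 1.062)  len=0.5675
  (v4,v5,v2) [--+] → (-0.524295, 0.524295, 1.062)–(0, 0.741445, 1.062)  len=0.5675
  (v5,v6,v2) [--+] → (-0.741445, 0, 1.062)–(-0.524295, 0.524295, 1.062)  len=0.5675
  (v6,v7,v2) [--+] → (-0.524295, -0.524295, 1.062)–(-0.741445, 0, 1.062)  len=0.5675
  (v7,v8,v2) [--+] → (0, -0.741445, 1.062)–(-0.524295, -0.524295, 1.062)  len=0.5675
  (v8,v9,v2) [--+] → (0.524295, -0.524295, 1.062)–(0, -0.741445, 1.062)  len=0.5675
  (v9,v1,v2) [--+] → (0.741445, 0, 1.062)–(0.524295, -0.524295, 1.062)  len=0.5675

Chained into 1 loop(s):
  loop 1: 8 segments, perimeter = 4.5399
Total perimeter = 4.540


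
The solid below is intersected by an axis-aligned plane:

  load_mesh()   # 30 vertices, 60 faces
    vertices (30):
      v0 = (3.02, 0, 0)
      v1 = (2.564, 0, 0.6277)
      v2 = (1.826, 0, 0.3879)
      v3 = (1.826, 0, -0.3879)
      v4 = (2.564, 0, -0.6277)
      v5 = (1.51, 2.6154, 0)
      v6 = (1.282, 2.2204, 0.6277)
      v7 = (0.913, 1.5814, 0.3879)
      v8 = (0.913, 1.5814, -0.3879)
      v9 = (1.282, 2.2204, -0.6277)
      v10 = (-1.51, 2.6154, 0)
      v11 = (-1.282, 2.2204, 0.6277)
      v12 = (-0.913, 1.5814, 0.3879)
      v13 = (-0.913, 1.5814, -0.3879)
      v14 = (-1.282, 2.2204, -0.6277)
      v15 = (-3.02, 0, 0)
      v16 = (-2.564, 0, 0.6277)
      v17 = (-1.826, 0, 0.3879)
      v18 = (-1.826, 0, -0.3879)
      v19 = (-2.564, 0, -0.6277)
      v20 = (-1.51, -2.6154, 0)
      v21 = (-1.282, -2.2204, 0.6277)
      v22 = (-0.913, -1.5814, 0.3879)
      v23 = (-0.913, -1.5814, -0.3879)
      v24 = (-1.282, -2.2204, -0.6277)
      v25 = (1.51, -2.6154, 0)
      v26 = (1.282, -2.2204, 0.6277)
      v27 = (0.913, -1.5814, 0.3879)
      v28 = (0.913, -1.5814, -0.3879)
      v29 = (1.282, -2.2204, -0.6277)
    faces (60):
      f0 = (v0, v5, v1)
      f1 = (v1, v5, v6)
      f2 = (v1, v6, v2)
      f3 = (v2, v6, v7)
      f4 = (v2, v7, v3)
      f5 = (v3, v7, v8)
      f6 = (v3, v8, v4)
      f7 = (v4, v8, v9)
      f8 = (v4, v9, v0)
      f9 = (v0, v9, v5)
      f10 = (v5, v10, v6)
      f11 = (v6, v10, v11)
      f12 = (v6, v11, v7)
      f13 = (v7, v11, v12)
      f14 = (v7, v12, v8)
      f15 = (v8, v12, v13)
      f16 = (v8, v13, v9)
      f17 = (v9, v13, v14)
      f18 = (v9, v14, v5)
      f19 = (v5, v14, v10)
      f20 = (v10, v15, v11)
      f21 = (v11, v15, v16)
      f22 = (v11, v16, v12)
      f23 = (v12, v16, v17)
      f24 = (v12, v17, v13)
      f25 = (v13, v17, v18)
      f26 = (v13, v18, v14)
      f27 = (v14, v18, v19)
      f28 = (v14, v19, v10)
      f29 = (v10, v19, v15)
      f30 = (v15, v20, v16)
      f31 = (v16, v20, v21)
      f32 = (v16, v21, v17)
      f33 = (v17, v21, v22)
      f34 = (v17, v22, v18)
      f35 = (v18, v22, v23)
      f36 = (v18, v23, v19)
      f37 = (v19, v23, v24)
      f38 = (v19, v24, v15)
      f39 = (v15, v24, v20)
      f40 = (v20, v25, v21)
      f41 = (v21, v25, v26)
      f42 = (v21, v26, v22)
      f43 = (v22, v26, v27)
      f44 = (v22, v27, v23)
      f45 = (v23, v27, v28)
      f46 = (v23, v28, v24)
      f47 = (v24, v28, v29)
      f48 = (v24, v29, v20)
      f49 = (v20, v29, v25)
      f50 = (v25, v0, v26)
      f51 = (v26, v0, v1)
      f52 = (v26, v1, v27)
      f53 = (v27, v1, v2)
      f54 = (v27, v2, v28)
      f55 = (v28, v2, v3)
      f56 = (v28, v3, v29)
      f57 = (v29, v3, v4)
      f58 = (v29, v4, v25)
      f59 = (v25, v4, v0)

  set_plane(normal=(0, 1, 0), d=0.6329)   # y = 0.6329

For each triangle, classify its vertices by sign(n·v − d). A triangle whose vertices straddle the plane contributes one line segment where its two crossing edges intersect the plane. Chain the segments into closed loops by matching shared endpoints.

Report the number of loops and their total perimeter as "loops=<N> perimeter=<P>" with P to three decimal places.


loops=2 perimeter=7.759

Straddling triangles (20 of 60):
  (v0,v5,v1) [-+-] → (2.6546, 0.6329, 0)–(2.30894, 0.6329, 0.475803)  len=0.5881
  (v1,v5,v6) [-++] → (2.30894, 0.6329, 0.475803)–(2.19858, 0.6329, 0.6277)  len=0.1878
  (v1,v6,v2) [-+-] → (2.19858, 0.6329, 0.6277)–(1.67094, 0.6329, 0.456252)  len=0.5548
  (v2,v6,v7) [-++] → (1.67094, 0.6329, 0.456252)–(1.4606, 0.6329, 0.3879)  len=0.2212
  (v2,v7,v3) [-+-] → (1.4606, 0.6329, 0.3879)–(1.4606, 0.6329, -0.0774132)  len=0.4653
  (v3,v7,v8) [-++] → (1.4606, 0.6329, -0.0774132)–(1.4606, 0.6329, -0.3879)  len=0.3105
  (v3,v8,v4) [-+-] → (1.4606, 0.6329, -0.3879)–(1.90325, 0.6329, -0.531728)  len=0.4654
  (v4,v8,v9) [-++] → (1.90325, 0.6329, -0.531728)–(2.19858, 0.6329, -0.6277)  len=0.3105
  (v4,v9,v0) [-+-] → (2.19858, 0.6329, -0.6277)–(2.5246, 0.6329, -0.178919)  len=0.5547
  (v0,v9,v5) [-++] → (2.5246, 0.6329, -0.178919)–(2.6546, 0.6329, 0)  len=0.2212
  (v10,v15,v11) [+-+] → (-2.6546, 0.6329, 0)–(-2.5246, 0.6329, 0.178919)  len=0.2212
  (v11,v15,v16) [+--] → (-2.5246, 0.6329, 0.178919)–(-2.19858, 0.6329, 0.6277)  len=0.5547
  (v11,v16,v12) [+-+] → (-2.19858, 0.6329, 0.6277)–(-1.90325, 0.6329, 0.531728)  len=0.3105
  (v12,v16,v17) [+--] → (-1.90325, 0.6329, 0.531728)–(-1.4606, 0.6329, 0.3879)  len=0.4654
  (v12,v17,v13) [+-+] → (-1.4606, 0.6329, 0.3879)–(-1.4606, 0.6329, 0.0774132)  len=0.3105
  (v13,v17,v18) [+--] → (-1.4606, 0.6329, 0.0774132)–(-1.4606, 0.6329, -0.3879)  len=0.4653
  (v13,v18,v14) [+-+] → (-1.4606, 0.6329, -0.3879)–(-1.67094, 0.6329, -0.456252)  len=0.2212
  (v14,v18,v19) [+--] → (-1.67094, 0.6329, -0.456252)–(-2.19858, 0.6329, -0.6277)  len=0.5548
  (v14,v19,v10) [+-+] → (-2.19858, 0.6329, -0.6277)–(-2.30894, 0.6329, -0.475803)  len=0.1878
  (v10,v19,v15) [+--] → (-2.30894, 0.6329, -0.475803)–(-2.6546, 0.6329, 0)  len=0.5881

Chained into 2 loop(s):
  loop 1: 10 segments, perimeter = 3.8794
  loop 2: 10 segments, perimeter = 3.8794
Total perimeter = 7.759


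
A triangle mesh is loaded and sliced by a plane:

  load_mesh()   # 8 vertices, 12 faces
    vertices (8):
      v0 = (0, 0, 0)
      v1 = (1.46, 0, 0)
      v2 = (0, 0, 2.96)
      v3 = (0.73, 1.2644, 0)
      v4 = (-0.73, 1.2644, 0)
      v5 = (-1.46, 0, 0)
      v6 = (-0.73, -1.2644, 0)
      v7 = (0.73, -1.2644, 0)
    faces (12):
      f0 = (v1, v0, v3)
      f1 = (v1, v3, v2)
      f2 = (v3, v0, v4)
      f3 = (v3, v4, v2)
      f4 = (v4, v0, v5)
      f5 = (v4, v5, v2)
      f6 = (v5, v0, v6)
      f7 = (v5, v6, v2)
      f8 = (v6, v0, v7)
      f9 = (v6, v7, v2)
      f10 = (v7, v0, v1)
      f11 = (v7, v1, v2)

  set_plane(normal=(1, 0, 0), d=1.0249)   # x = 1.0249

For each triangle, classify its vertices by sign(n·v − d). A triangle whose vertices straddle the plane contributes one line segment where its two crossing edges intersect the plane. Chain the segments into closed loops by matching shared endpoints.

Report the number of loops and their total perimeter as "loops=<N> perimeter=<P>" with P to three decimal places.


Straddling triangles (4 of 12):
  (v1,v0,v3) [+--] → (1.0249, 0, 0)–(1.0249, 0.753617, 0)  len=0.7536
  (v1,v3,v2) [+--] → (1.0249, 0.753617, 0)–(1.0249, 0, 0.882121)  len=1.1602
  (v7,v0,v1) [--+] → (1.0249, 0, 0)–(1.0249, -0.753617, 0)  len=0.7536
  (v7,v1,v2) [-+-] → (1.0249, -0.753617, 0)–(1.0249, 0, 0.882121)  len=1.1602

Chained into 1 loop(s):
  loop 1: 4 segments, perimeter = 3.8276
Total perimeter = 3.828

loops=1 perimeter=3.828


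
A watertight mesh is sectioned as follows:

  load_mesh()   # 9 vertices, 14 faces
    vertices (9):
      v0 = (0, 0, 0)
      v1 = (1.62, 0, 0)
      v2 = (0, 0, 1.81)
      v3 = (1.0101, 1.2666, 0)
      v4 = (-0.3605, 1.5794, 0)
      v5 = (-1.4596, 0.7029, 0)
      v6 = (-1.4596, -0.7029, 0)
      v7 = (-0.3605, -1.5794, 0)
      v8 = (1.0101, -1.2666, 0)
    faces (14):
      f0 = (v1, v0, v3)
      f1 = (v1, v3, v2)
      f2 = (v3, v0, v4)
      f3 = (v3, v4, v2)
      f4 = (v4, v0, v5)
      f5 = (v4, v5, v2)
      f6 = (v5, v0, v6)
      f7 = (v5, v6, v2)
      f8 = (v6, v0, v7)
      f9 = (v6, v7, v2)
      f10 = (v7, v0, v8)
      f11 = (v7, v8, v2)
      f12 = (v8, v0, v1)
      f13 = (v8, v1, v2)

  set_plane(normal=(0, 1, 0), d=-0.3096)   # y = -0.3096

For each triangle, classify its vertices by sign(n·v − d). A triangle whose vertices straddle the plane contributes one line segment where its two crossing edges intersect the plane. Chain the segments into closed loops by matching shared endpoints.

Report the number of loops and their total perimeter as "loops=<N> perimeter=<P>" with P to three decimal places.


loops=1 perimeter=7.120

Straddling triangles (8 of 14):
  (v5,v0,v6) [++-] → (-0.642897, -0.3096, 0)–(-1.4596, -0.3096, 0)  len=0.8167
  (v5,v6,v2) [+-+] → (-1.4596, -0.3096, 0)–(-0.642897, -0.3096, 1.01277)  len=1.3010
  (v6,v0,v7) [-+-] → (-0.642897, -0.3096, 0)–(-0.0706666, -0.3096, 0)  len=0.5722
  (v6,v7,v2) [--+] → (-0.0706666, -0.3096, 1.4552)–(-0.642897, -0.3096, 1.01277)  len=0.7233
  (v7,v0,v8) [-+-] → (-0.0706666, -0.3096, 0)–(0.246903, -0.3096, 0)  len=0.3176
  (v7,v8,v2) [--+] → (0.246903, -0.3096, 1.36757)–(-0.0706666, -0.3096, 1.4552)  len=0.3294
  (v8,v0,v1) [-++] → (0.246903, -0.3096, 0)–(1.47092, -0.3096, 0)  len=1.2240
  (v8,v1,v2) [-++] → (1.47092, -0.3096, 0)–(0.246903, -0.3096, 1.36757)  len=1.8353

Chained into 1 loop(s):
  loop 1: 8 segments, perimeter = 7.1197
Total perimeter = 7.120


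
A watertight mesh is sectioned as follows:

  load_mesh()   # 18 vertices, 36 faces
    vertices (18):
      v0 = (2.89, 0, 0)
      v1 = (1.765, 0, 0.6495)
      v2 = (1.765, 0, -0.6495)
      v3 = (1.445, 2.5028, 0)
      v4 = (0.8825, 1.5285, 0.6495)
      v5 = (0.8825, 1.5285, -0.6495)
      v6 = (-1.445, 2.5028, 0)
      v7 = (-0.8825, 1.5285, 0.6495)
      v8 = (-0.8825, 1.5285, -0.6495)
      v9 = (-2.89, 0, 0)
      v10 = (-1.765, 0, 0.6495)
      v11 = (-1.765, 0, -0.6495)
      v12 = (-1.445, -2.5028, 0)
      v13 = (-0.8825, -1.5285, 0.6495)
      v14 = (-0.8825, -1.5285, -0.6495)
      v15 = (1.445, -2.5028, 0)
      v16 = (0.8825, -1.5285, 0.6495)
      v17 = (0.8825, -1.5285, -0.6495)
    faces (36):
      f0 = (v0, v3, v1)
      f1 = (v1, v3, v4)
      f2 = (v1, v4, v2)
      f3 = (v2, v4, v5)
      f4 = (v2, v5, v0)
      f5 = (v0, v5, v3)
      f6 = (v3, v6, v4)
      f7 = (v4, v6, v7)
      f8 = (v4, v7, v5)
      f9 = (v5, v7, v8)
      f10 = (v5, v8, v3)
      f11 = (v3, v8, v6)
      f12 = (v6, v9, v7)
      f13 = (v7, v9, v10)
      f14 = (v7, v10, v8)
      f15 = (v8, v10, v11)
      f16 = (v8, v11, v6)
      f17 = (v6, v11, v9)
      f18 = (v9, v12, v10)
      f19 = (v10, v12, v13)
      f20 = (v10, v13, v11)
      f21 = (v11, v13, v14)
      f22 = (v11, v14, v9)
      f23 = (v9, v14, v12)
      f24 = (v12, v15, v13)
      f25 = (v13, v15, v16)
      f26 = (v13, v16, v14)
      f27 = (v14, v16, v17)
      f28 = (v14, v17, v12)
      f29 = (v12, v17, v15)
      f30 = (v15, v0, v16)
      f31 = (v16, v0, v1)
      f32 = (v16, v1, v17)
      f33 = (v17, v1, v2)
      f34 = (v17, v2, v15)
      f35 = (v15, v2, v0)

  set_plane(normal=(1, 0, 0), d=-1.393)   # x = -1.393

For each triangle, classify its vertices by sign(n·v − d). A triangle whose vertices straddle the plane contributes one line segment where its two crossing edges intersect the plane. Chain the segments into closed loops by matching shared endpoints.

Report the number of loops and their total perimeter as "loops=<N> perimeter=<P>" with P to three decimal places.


loops=2 perimeter=10.487

Straddling triangles (16 of 36):
  (v3,v6,v4) [+-+] → (-1.393, 2.5028, 0)–(-1.393, 2.48103, 0.0145108)  len=0.0262
  (v4,v6,v7) [+-+] → (-1.393, 2.48103, 0.0145108)–(-1.393, 2.41273, 0.0600427)  len=0.0821
  (v3,v8,v6) [++-] → (-1.393, 2.41273, -0.0600427)–(-1.393, 2.5028, 0)  len=0.1082
  (v6,v9,v7) [--+] → (-1.393, 1.13981, 0.484334)–(-1.393, 2.41273, 0.0600427)  len=1.3418
  (v7,v9,v10) [+--] → (-1.393, 1.13981, 0.484334)–(-1.393, 0.644308, 0.6495)  len=0.5223
  (v7,v10,v8) [+-+] → (-1.393, 0.644308, 0.6495)–(-1.393, 0.644308, 0.101933)  len=0.5476
  (v8,v10,v11) [+--] → (-1.393, 0.644308, 0.101933)–(-1.393, 0.644308, -0.6495)  len=0.7514
  (v8,v11,v6) [+--] → (-1.393, 0.644308, -0.6495)–(-1.393, 2.41273, -0.0600427)  len=1.8641
  (v10,v12,v13) [--+] → (-1.393, -2.41273, 0.0600427)–(-1.393, -0.644308, 0.6495)  len=1.8641
  (v10,v13,v11) [-+-] → (-1.393, -0.644308, 0.6495)–(-1.393, -0.644308, -0.101933)  len=0.7514
  (v11,v13,v14) [-++] → (-1.393, -0.644308, -0.101933)–(-1.393, -0.644308, -0.6495)  len=0.5476
  (v11,v14,v9) [-+-] → (-1.393, -0.644308, -0.6495)–(-1.393, -1.13981, -0.484334)  len=0.5223
  (v9,v14,v12) [-+-] → (-1.393, -1.13981, -0.484334)–(-1.393, -2.41273, -0.0600427)  len=1.3418
  (v12,v15,v13) [-++] → (-1.393, -2.5028, 0)–(-1.393, -2.41273, 0.0600427)  len=0.1082
  (v14,v17,v12) [++-] → (-1.393, -2.48103, -0.0145108)–(-1.393, -2.41273, -0.0600427)  len=0.0821
  (v12,v17,v15) [-++] → (-1.393, -2.48103, -0.0145108)–(-1.393, -2.5028, 0)  len=0.0262

Chained into 2 loop(s):
  loop 1: 8 segments, perimeter = 5.2436
  loop 2: 8 segments, perimeter = 5.2436
Total perimeter = 10.487


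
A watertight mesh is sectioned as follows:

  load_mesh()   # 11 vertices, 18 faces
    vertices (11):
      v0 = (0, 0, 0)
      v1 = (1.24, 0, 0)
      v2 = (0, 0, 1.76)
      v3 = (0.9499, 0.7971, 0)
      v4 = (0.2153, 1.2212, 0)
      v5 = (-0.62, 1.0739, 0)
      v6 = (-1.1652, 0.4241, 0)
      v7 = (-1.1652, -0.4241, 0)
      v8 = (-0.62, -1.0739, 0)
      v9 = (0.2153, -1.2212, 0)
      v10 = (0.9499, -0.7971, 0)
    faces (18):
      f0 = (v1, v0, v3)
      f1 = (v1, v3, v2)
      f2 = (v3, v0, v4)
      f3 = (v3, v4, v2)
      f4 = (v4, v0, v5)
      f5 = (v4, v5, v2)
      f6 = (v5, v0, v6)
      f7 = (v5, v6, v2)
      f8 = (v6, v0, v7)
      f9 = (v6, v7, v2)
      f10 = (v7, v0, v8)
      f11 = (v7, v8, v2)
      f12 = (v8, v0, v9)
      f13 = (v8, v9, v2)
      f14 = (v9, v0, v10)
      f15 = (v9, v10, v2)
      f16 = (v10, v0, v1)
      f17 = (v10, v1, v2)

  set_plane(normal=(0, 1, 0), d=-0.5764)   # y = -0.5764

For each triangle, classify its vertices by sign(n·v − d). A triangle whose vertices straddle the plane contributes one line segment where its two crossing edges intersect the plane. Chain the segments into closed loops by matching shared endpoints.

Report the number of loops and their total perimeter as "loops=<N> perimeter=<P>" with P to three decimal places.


Straddling triangles (8 of 18):
  (v7,v0,v8) [++-] → (-0.332776, -0.5764, 0)–(-1.03742, -0.5764, 0)  len=0.7046
  (v7,v8,v2) [+-+] → (-1.03742, -0.5764, 0)–(-0.332776, -0.5764, 0.815346)  len=1.0776
  (v8,v0,v9) [-+-] → (-0.332776, -0.5764, 0)–(0.10162, -0.5764, 0)  len=0.4344
  (v8,v9,v2) [--+] → (0.10162, -0.5764, 0.929289)–(-0.332776, -0.5764, 0.815346)  len=0.4491
  (v9,v0,v10) [-+-] → (0.10162, -0.5764, 0)–(0.686893, -0.5764, 0)  len=0.5853
  (v9,v10,v2) [--+] → (0.686893, -0.5764, 0.487306)–(0.10162, -0.5764, 0.929289)  len=0.7334
  (v10,v0,v1) [-++] → (0.686893, -0.5764, 0)–(1.03022, -0.5764, 0)  len=0.3433
  (v10,v1,v2) [-++] → (1.03022, -0.5764, 0)–(0.686893, -0.5764, 0.487306)  len=0.5961

Chained into 1 loop(s):
  loop 1: 8 segments, perimeter = 4.9239
Total perimeter = 4.924

loops=1 perimeter=4.924
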